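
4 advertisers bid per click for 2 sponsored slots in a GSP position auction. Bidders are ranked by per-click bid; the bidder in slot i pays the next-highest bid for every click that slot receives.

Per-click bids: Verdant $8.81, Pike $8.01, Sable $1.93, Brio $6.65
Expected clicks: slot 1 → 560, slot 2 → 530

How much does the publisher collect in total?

Total revenue: $8010.10

Per-click bids in order: $8.81 (Verdant) > $8.01 (Pike) > $6.65 (Brio) > …
Slot 1: Verdant pays $8.01 × 560 = $4485.60
Slot 2: Pike pays $6.65 × 530 = $3524.50
Total = $8010.10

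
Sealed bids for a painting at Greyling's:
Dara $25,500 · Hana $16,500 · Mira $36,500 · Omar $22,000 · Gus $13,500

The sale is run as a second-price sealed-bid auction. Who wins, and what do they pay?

Mira pays $25,500

Bids ranked: 36,500 (Mira) > 25,500 (Dara) > 22,000 (Omar) > 16,500 (Hana) > 13,500 (Gus)
Second-price: Mira pays Dara's bid of $25,500.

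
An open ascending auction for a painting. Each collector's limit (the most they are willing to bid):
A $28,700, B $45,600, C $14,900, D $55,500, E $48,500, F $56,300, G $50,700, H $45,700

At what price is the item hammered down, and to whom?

Limits ranked: 56,300 (F) > 55,500 (D) > 50,700 (G) > 48,500 (E) > 45,700 (H) > 45,600 (B) > …
Once the price passes $55,500, only F is left; the hammer falls at D's limit of $55,500.

F wins at $55,500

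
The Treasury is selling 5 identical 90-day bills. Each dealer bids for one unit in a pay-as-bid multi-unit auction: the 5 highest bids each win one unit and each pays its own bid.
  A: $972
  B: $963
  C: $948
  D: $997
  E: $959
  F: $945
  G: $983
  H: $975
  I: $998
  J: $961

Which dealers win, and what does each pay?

I $998, D $997, G $983, H $975, A $972

Bids ranked high→low: 998 (I), 997 (D), 983 (G), 975 (H), 972 (A), 963 (B), 961 (J), …
The 5 highest are I, D, G, H, A.
Each winner pays its own bid: I $998, D $997, G $983, H $975, A $972.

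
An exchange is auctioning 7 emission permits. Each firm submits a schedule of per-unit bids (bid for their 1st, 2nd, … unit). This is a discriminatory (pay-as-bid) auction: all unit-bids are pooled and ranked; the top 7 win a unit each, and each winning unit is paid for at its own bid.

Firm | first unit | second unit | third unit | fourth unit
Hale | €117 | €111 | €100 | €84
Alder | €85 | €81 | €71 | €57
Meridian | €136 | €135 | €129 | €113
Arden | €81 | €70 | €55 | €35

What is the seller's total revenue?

Total revenue: €841

Pooled unit-bids ranked (top 7): 136 (Meridian-1), 135 (Meridian-2), 129 (Meridian-3), 117 (Hale-1), 113 (Meridian-4), 111 (Hale-2), 100 (Hale-3)
Next rejected bid: €85 (not a price — pay-as-bid).
Each winning unit pays its own bid.
Revenue = 136 + 135 + 129 + 117 + 113 + 111 + 100 = €841.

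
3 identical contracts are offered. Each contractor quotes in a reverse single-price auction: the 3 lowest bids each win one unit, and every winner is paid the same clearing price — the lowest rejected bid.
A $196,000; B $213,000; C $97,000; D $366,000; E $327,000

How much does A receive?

Bids ranked low→high: 97,000 (C), 196,000 (A), 213,000 (B), 327,000 (E), 366,000 (D)
Lowest 3: C, A, B.
First losing bid is E's $327,000, which sets the uniform price.
A wins → is paid $327,000.

A is paid $327,000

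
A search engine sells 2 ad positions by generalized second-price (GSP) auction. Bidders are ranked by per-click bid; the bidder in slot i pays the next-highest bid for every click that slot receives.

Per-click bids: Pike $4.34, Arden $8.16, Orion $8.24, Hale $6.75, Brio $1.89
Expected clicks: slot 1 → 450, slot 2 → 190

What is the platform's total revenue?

Total revenue: $4954.50

Per-click bids in order: $8.24 (Orion) > $8.16 (Arden) > $6.75 (Hale) > …
Slot 1: Orion pays $8.16 × 450 = $3672.00
Slot 2: Arden pays $6.75 × 190 = $1282.50
Total = $4954.50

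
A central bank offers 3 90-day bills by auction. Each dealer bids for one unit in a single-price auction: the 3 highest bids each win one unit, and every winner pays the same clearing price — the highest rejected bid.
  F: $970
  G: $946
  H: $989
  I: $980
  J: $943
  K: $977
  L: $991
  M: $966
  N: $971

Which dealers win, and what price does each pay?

Bids ranked high→low: 991 (L), 989 (H), 980 (I), 977 (K), 971 (N), …
Top 3: L, H, I.
First losing bid is K's $977, which sets the uniform price.

L, H, I; each pays $977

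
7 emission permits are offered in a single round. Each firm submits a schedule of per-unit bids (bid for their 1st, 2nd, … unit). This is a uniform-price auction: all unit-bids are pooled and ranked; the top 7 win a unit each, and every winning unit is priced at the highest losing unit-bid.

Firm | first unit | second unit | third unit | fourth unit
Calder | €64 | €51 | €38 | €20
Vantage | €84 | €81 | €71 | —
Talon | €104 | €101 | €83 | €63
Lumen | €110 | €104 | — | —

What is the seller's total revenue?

Pooled unit-bids ranked (top 7): 110 (Lumen-1), 104 (Talon-1), 104 (Lumen-2), 101 (Talon-2), 84 (Vantage-1), 83 (Talon-3), 81 (Vantage-2)
Highest rejected unit-bid = €71.
Allocation: Lumen 2, Talon 3, Vantage 2. Every unit priced at €71.
Revenue = 7 × 71 = €497.

Total revenue: €497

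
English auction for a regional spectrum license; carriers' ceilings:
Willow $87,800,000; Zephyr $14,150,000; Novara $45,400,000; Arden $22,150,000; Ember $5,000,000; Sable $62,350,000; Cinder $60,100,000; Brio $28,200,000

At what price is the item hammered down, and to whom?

Willow wins at $62,350,000

Rule: the price rises until one bidder remains; the winner pays the price at which the last rival dropped out.
Sorting limits: 87,800,000 (Willow) > 62,350,000 (Sable) > 60,100,000 (Cinder) > 45,400,000 (Novara) > 28,200,000 (Brio) > 22,150,000 (Arden) > …
Sable is the last rival to drop out, at $62,350,000; Willow remains and wins at that price.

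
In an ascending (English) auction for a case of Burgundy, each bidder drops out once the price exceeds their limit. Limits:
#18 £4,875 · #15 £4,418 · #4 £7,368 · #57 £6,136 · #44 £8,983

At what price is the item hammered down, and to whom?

#44 wins at £7,368

Limits in order: 8,983 (#44) > 7,368 (#4) > 6,136 (#57) > 4,875 (#18) > 4,418 (#15)
#4 is the last rival to drop out, at £7,368; #44 remains and wins at that price.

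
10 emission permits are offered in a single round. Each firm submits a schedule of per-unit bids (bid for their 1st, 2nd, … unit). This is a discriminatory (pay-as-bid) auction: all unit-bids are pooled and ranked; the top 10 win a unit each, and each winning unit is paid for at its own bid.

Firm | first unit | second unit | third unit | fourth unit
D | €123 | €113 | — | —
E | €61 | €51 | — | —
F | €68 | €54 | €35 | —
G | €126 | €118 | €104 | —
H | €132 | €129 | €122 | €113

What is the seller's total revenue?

All unit-bids, highest first — top 10: 132 (H-1), 129 (H-2), 126 (G-1), 123 (D-1), 122 (H-3), 118 (G-2), 113 (D-2), 113 (H-4), 104 (G-3), 68 (F-1)
Next rejected bid: €61 (not a price — pay-as-bid).
Each winning unit pays its own bid.
Revenue = 132 + 129 + 126 + 123 + 122 + 118 + 113 + 113 + 104 + 68 = €1,148.

Total revenue: €1,148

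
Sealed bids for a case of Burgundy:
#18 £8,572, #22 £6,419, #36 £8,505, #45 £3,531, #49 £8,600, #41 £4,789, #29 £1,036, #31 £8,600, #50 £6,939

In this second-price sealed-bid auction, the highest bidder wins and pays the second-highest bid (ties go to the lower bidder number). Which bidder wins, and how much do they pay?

Bids ranked: 8,600 (#31) > 8,600 (#49) > 8,572 (#18) > 8,505 (#36) > 6,939 (#50) > 6,419 (#22) > …
#31 and #49 tie at £8,600; tie-break gives it to #31.
#31 is highest; pays the second-highest bid, £8,600.

#31 pays £8,600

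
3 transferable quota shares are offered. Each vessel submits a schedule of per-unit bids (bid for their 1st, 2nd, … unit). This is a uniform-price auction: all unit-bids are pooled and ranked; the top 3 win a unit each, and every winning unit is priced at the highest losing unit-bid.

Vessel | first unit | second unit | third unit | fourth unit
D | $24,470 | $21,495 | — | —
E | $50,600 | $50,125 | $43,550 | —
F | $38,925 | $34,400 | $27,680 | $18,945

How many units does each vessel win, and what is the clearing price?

Merging the schedules and taking the best 3: 50,600 (E-1), 50,125 (E-2), 43,550 (E-3)
Highest rejected unit-bid = $38,925.
Allocation: E 3.

E 3; clearing price $38,925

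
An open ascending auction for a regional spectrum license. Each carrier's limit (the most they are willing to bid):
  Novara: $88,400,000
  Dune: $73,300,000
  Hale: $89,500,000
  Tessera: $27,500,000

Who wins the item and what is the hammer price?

Hale wins at $88,400,000

Limits in order: 89,500,000 (Hale) > 88,400,000 (Novara) > 73,300,000 (Dune) > 27,500,000 (Tessera)
Bidding ends when Novara exits at $88,400,000; Hale takes it.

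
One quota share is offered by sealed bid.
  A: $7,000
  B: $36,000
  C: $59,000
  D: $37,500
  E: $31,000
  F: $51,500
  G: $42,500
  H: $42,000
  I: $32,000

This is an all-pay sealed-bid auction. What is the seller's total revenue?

Rule: the highest bidder wins the item, but every bidder pays their own bid.
Bids ranked: 59,000 (C) > 51,500 (F) > 42,500 (G) > 42,000 (H) > 37,500 (D) > 36,000 (B) > …
Every bidder forfeits their bid regardless of winning.
Revenue = 7,000 + 36,000 + 59,000 + 37,500 + 31,000 + 51,500 + 42,500 + 42,000 + 32,000 = $338,500.

Total revenue: $338,500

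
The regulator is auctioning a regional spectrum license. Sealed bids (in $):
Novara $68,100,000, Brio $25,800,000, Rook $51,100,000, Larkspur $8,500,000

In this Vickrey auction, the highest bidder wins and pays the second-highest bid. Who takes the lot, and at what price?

Rule: the highest bidder wins and pays the second-highest bid.
Sorting bids: 68,100,000 (Novara) > 51,100,000 (Rook) > 25,800,000 (Brio) > 8,500,000 (Larkspur)
Second-price: Novara pays Rook's bid of $51,100,000.

Novara pays $51,100,000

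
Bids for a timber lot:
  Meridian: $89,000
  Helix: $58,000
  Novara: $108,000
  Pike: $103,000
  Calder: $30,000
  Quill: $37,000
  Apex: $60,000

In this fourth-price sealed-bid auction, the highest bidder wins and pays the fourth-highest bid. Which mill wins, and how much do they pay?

Novara pays $60,000

Fourth-price sealed-bid auction: the highest bidder wins and pays the fourth-highest bid.
Bids ranked: 108,000 (Novara) > 103,000 (Pike) > 89,000 (Meridian) > 60,000 (Apex) > 58,000 (Helix) > 37,000 (Quill) > …
Novara is highest; pays the fourth-highest bid, $60,000.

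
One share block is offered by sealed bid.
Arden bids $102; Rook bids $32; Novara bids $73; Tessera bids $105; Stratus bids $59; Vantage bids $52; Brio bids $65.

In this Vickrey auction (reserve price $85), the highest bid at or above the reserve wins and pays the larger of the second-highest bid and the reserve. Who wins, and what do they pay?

Tessera pays $102

Rule: the highest bid at or above the reserve wins and pays the larger of the second-highest bid and the reserve.
Sorting bids: 105 (Tessera) > 102 (Arden) > 73 (Novara) > 65 (Brio) > 59 (Stratus) > 52 (Vantage) > …
Highest eligible bid: Tessera at $105.
Second-highest bid $102 exceeds the reserve $85 → payment $102.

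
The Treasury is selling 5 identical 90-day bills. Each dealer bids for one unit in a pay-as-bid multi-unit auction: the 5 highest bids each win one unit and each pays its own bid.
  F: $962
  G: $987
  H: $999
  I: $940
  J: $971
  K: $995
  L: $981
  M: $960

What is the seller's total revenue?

Total revenue: $4,933

Bids ranked high→low: 999 (H), 995 (K), 987 (G), 981 (L), 971 (J), 962 (F), 960 (M), …
Top 5: H, K, G, L, J.
Total revenue = 999 + 995 + 987 + 981 + 971 = $4,933.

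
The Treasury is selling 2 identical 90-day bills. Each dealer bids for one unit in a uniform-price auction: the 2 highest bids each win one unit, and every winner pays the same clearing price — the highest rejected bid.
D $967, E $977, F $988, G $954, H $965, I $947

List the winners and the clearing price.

Bids ranked high→low: 988 (F), 977 (E), 967 (D), 965 (H), …
Top 2: F, E.
Clearing price = highest rejected bid = $967.

F, E; each pays $967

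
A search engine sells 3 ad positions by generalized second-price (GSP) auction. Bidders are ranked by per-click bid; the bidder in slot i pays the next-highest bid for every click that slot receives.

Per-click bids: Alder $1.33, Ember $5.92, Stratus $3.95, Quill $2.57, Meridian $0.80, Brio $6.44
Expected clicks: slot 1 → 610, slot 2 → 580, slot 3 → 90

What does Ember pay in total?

Ranked by bid: $6.44 (Brio) > $5.92 (Ember) > $3.95 (Stratus) > $2.57 (Quill) > …
Ember holds slot 2 → pays next bid $3.95 × 580 clicks = $2291.00.

Ember pays $2291.00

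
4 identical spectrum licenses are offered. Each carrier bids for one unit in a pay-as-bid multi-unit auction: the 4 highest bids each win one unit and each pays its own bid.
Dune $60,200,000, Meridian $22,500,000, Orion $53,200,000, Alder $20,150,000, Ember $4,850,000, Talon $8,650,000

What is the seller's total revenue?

Ordering the bids: 60,200,000 (Dune), 53,200,000 (Orion), 22,500,000 (Meridian), 20,150,000 (Alder), 8,650,000 (Talon), 4,850,000 (Ember)
Winners (4 units): Dune, Orion, Meridian, Alder.
Total revenue = 60,200,000 + 53,200,000 + 22,500,000 + 20,150,000 = $156,050,000.

Total revenue: $156,050,000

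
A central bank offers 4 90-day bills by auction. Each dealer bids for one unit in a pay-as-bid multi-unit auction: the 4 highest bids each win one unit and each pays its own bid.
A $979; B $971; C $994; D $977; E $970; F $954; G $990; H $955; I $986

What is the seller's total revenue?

Bids ranked high→low: 994 (C), 990 (G), 986 (I), 979 (A), 977 (D), 971 (B), …
Winners (4 units): C, G, I, A.
Total revenue = 994 + 990 + 986 + 979 = $3,949.

Total revenue: $3,949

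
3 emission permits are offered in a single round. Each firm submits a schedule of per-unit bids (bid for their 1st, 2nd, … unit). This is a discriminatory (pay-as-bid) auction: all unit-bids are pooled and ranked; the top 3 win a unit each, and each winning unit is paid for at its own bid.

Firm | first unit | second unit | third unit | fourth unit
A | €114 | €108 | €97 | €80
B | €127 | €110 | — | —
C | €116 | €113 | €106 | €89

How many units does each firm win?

Merging the schedules and taking the best 3: 127 (B-1), 116 (C-1), 114 (A-1)
Next rejected bid: €113 (not a price — pay-as-bid).
Allocation: A 1, B 1, C 1.

A 1, B 1, C 1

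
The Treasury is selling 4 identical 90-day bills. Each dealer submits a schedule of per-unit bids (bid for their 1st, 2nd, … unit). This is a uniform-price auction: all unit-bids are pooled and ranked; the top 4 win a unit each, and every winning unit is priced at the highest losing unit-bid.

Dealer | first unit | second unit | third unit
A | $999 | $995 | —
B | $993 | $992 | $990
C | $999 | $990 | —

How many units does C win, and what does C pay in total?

C: 1 unit, pays $992

Pooled unit-bids ranked (top 4): 999 (A-1), 999 (C-1), 995 (A-2), 993 (B-1)
Highest rejected unit-bid = $992.
C wins 1 unit(s) at $992 each.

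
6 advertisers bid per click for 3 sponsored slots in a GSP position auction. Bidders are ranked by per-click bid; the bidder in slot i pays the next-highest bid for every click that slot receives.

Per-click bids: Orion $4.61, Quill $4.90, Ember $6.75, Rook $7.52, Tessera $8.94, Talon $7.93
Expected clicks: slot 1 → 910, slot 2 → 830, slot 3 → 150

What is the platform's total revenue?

Total revenue: $14470.40

Ranked by bid: $8.94 (Tessera) > $7.93 (Talon) > $7.52 (Rook) > $6.75 (Ember) > …
Slot 1: Tessera pays $7.93 × 910 = $7216.30
Slot 2: Talon pays $7.52 × 830 = $6241.60
Slot 3: Rook pays $6.75 × 150 = $1012.50
Total = $14470.40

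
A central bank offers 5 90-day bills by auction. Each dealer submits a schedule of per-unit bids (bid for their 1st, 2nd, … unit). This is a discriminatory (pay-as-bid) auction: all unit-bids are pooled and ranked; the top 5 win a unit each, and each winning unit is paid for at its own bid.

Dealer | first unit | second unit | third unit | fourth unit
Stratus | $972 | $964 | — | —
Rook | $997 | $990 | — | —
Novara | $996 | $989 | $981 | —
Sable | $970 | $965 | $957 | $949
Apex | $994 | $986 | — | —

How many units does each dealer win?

Apex 1, Novara 2, Rook 2

Pooled unit-bids ranked (top 5): 997 (Rook-1), 996 (Novara-1), 994 (Apex-1), 990 (Rook-2), 989 (Novara-2)
Next rejected bid: $986 (not a price — pay-as-bid).
Allocation: Apex 1, Novara 2, Rook 2.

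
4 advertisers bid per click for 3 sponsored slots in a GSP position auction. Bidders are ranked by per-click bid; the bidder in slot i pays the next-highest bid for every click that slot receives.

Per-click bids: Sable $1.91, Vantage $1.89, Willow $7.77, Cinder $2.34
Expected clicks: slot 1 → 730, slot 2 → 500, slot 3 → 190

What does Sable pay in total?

Per-click bids in order: $7.77 (Willow) > $2.34 (Cinder) > $1.91 (Sable) > $1.89 (Vantage)
Sable holds slot 3 → pays next bid $1.89 × 190 clicks = $359.10.

Sable pays $359.10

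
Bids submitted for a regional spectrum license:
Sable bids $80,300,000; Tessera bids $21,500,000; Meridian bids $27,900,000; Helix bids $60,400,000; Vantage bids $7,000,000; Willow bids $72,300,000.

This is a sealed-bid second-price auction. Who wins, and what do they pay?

Sable pays $72,300,000

Bids ranked: 80,300,000 (Sable) > 72,300,000 (Willow) > 60,400,000 (Helix) > 27,900,000 (Meridian) > 21,500,000 (Tessera) > 7,000,000 (Vantage)
Sable is highest; pays the second-highest bid, $72,300,000.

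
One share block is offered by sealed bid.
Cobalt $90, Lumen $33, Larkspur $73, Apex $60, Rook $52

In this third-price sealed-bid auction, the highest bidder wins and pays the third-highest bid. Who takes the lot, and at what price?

Cobalt pays $60

Bids in order: 90 (Cobalt) > 73 (Larkspur) > 60 (Apex) > 52 (Rook) > 33 (Lumen)
Cobalt wins; payment is bid #3 in the ranking = $60.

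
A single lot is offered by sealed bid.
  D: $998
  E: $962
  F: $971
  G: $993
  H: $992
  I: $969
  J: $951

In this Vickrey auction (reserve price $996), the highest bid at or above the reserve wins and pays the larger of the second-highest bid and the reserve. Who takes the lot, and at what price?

Bids ranked: 998 (D) > 993 (G) > 992 (H) > 971 (F) > 969 (I) > 962 (E) > …
Highest eligible bid: D at $998.
Second-highest bid $993 is below the reserve $996, so the reserve binds → payment $996.

D pays $996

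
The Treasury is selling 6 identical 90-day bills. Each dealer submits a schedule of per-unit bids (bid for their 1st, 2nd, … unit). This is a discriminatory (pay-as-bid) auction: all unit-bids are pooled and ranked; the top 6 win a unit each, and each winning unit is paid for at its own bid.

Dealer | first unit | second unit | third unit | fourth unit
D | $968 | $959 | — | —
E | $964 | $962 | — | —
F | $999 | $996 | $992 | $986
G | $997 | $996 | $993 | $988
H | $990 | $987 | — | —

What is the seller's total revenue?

Merging the schedules and taking the best 6: 999 (F-1), 997 (G-1), 996 (F-2), 996 (G-2), 993 (G-3), 992 (F-3)
Next rejected bid: $990 (not a price — pay-as-bid).
Each winning unit pays its own bid.
Revenue = 999 + 997 + 996 + 996 + 993 + 992 = $5,973.

Total revenue: $5,973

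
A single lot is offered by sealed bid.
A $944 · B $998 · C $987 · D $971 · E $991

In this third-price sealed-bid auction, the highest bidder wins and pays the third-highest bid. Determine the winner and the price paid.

B pays $987

Third-price sealed-bid auction: the highest bidder wins and pays the third-highest bid.
Bids ranked: 998 (B) > 991 (E) > 987 (C) > 971 (D) > 944 (A)
B wins; payment is bid #3 in the ranking = $987.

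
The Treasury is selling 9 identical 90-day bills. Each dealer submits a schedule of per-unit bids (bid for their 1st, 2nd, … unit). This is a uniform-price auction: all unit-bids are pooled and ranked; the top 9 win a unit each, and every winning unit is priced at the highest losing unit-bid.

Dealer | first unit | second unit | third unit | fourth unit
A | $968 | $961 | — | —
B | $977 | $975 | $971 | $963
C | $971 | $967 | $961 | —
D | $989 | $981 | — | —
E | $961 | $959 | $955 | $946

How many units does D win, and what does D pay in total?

Pooled unit-bids ranked (top 9): 989 (D-1), 981 (D-2), 977 (B-1), 975 (B-2), 971 (B-3), 971 (C-1), 968 (A-1), 967 (C-2), 963 (B-4)
The (k+1)-th unit-bid is $961.
D wins 2 unit(s) at $961 each.

D: 2 units, pays $1,922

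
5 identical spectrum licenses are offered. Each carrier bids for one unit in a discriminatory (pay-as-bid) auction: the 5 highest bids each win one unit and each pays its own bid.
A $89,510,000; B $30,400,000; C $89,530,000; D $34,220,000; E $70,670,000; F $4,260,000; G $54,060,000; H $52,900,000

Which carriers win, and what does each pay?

C $89,530,000, A $89,510,000, E $70,670,000, G $54,060,000, H $52,900,000

Bids ranked high→low: 89,530,000 (C), 89,510,000 (A), 70,670,000 (E), 54,060,000 (G), 52,900,000 (H), 34,220,000 (D), 30,400,000 (B), …
Top 5: C, A, E, G, H.
Each winner pays its own bid: C $89,530,000, A $89,510,000, E $70,670,000, G $54,060,000, H $52,900,000.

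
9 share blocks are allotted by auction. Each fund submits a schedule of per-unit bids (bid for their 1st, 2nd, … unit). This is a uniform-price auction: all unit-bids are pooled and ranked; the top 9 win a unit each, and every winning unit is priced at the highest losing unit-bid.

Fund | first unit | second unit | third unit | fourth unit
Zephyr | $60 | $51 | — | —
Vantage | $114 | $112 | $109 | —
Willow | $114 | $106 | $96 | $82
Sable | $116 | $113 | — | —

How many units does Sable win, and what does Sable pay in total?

Merging the schedules and taking the best 9: 116 (Sable-1), 114 (Vantage-1), 114 (Willow-1), 113 (Sable-2), 112 (Vantage-2), 109 (Vantage-3), 106 (Willow-2), 96 (Willow-3), 82 (Willow-4)
First bid not allocated: $60.
Sable wins 2 unit(s) at $60 each.

Sable: 2 units, pays $120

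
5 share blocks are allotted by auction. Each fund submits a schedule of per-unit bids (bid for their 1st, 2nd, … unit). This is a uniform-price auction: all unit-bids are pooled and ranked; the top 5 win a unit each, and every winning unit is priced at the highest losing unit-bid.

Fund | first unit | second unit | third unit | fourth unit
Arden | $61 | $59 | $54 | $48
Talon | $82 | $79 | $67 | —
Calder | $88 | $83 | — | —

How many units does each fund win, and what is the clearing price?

Calder 2, Talon 3; clearing price $61

Pooled unit-bids ranked (top 5): 88 (Calder-1), 83 (Calder-2), 82 (Talon-1), 79 (Talon-2), 67 (Talon-3)
First bid not allocated: $61.
Allocation: Calder 2, Talon 3.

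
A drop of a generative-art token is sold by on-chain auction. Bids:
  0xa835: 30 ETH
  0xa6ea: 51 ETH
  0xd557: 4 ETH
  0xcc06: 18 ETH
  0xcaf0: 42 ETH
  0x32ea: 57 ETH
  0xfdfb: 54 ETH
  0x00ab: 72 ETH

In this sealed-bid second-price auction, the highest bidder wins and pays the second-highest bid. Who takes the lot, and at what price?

Bids ranked: 72 (0x00ab) > 57 (0x32ea) > 54 (0xfdfb) > 51 (0xa6ea) > 42 (0xcaf0) > 30 (0xa835) > …
0x00ab is highest; pays the second-highest bid, 57 ETH.

0x00ab pays 57 ETH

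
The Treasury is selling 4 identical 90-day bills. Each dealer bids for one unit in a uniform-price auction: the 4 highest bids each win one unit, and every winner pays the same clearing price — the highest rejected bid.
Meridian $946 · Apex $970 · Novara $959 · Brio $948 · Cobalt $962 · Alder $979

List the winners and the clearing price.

Ordering the bids: 979 (Alder), 970 (Apex), 962 (Cobalt), 959 (Novara), 948 (Brio), 946 (Meridian)
The 4 highest are Alder, Apex, Cobalt, Novara.
Highest unsuccessful bid: $948 → clearing price.

Alder, Apex, Cobalt, Novara; each pays $948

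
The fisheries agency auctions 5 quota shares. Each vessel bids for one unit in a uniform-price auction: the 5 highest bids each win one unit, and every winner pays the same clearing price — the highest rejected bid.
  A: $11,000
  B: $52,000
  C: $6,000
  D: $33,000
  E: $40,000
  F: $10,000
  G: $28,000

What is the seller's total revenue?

Bids ranked high→low: 52,000 (B), 40,000 (E), 33,000 (D), 28,000 (G), 11,000 (A), 10,000 (F), 6,000 (C)
The 5 highest are B, E, D, G, A.
First losing bid is F's $10,000, which sets the uniform price.
Total revenue = 5 × $10,000 = $50,000.

Total revenue: $50,000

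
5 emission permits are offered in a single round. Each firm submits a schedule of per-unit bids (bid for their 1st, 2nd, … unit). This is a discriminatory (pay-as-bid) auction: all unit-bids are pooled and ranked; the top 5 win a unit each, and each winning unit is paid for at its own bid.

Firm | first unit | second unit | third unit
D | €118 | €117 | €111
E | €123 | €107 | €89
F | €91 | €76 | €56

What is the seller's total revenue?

Merging the schedules and taking the best 5: 123 (E-1), 118 (D-1), 117 (D-2), 111 (D-3), 107 (E-2)
Next rejected bid: €91 (not a price — pay-as-bid).
Each winning unit pays its own bid.
Revenue = 123 + 118 + 117 + 111 + 107 = €576.

Total revenue: €576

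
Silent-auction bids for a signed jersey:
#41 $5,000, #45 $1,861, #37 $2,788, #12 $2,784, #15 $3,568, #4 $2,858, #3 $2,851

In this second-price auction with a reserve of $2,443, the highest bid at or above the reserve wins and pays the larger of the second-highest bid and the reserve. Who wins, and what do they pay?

#41 pays $3,568

Bids in order: 5,000 (#41) > 3,568 (#15) > 2,858 (#4) > 2,851 (#3) > 2,788 (#37) > 2,784 (#12) > …
Highest eligible bid: #41 at $5,000.
Second-highest bid $3,568 exceeds the reserve $2,443 → payment $3,568.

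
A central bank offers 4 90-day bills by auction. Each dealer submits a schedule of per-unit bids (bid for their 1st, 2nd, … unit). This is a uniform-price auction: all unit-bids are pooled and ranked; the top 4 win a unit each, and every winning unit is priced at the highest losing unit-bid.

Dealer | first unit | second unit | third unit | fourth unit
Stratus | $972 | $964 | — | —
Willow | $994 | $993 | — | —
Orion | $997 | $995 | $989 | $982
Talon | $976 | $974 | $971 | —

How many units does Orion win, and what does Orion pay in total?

Pooled unit-bids ranked (top 4): 997 (Orion-1), 995 (Orion-2), 994 (Willow-1), 993 (Willow-2)
Highest rejected unit-bid = $989.
Orion wins 2 unit(s) at $989 each.

Orion: 2 units, pays $1,978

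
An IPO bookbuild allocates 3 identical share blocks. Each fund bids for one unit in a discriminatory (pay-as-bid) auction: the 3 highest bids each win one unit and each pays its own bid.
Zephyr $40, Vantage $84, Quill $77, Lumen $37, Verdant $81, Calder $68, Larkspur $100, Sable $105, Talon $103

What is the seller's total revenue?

Ordering the bids: 105 (Sable), 103 (Talon), 100 (Larkspur), 84 (Vantage), 81 (Verdant), …
The 3 highest are Sable, Talon, Larkspur.
Total revenue = 105 + 103 + 100 = $308.

Total revenue: $308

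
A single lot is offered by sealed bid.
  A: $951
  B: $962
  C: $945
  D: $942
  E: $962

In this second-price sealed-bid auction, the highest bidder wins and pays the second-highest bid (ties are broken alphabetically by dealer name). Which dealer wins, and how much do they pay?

Sorting bids: 962 (B) > 962 (E) > 951 (A) > 945 (C) > 942 (D)
B and E tie at $962; tie-break gives it to B.
Second-price: B pays E's bid of $962.

B pays $962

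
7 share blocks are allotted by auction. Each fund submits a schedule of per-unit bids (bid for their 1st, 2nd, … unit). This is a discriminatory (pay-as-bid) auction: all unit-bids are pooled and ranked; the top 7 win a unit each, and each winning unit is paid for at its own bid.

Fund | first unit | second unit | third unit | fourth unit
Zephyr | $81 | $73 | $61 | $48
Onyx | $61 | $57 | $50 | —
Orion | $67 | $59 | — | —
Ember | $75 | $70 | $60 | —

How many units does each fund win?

Ember 2, Onyx 1, Orion 1, Zephyr 3

Pooled unit-bids ranked (top 7): 81 (Zephyr-1), 75 (Ember-1), 73 (Zephyr-2), 70 (Ember-2), 67 (Orion-1), 61 (Zephyr-3), 61 (Onyx-1)
Next rejected bid: $60 (not a price — pay-as-bid).
Allocation: Ember 2, Onyx 1, Orion 1, Zephyr 3.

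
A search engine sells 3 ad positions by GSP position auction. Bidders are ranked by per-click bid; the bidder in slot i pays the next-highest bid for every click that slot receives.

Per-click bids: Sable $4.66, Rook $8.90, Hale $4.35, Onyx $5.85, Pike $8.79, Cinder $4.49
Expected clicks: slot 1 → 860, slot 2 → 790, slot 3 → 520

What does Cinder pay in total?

Ranked by bid: $8.90 (Rook) > $8.79 (Pike) > $5.85 (Onyx) > $4.66 (Sable) > …
Cinder ranks below slot 3 → no slot, pays nothing.

Cinder pays $0.00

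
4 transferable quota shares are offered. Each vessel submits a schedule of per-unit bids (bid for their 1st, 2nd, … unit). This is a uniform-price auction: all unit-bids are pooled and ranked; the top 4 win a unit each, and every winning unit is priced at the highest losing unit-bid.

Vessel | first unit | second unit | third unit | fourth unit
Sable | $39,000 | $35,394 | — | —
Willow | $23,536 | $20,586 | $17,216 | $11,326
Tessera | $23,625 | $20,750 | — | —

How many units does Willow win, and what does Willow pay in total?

All unit-bids, highest first — top 4: 39,000 (Sable-1), 35,394 (Sable-2), 23,625 (Tessera-1), 23,536 (Willow-1)
The (k+1)-th unit-bid is $20,750.
Willow wins 1 unit(s) at $20,750 each.

Willow: 1 unit, pays $20,750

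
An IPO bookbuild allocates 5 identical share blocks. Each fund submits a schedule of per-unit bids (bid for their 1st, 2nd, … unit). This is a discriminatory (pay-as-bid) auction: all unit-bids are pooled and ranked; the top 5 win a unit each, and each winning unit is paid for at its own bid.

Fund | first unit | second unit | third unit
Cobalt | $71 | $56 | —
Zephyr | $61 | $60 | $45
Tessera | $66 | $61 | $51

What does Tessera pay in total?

Tessera pays $127

Pooled unit-bids ranked (top 5): 71 (Cobalt-1), 66 (Tessera-1), 61 (Zephyr-1), 61 (Tessera-2), 60 (Zephyr-2)
Next rejected bid: $56 (not a price — pay-as-bid).
Tessera's winning unit-bids: 66 + 61 = $127.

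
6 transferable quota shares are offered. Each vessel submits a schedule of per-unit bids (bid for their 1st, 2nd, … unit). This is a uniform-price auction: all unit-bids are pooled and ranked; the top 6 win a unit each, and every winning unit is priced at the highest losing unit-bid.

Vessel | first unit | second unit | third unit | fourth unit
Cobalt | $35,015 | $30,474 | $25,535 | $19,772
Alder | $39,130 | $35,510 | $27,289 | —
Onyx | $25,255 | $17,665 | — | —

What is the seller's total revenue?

Total revenue: $151,530

Merging the schedules and taking the best 6: 39,130 (Alder-1), 35,510 (Alder-2), 35,015 (Cobalt-1), 30,474 (Cobalt-2), 27,289 (Alder-3), 25,535 (Cobalt-3)
Highest rejected unit-bid = $25,255.
Allocation: Alder 3, Cobalt 3. Every unit priced at $25,255.
Revenue = 6 × 25,255 = $151,530.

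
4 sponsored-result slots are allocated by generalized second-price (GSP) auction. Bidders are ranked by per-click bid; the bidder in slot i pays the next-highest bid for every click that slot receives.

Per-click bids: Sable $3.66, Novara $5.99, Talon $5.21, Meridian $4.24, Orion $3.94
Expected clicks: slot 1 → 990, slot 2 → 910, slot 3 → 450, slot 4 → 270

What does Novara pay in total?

Novara pays $5157.90

Sorting advertisers: $5.99 (Novara) > $5.21 (Talon) > $4.24 (Meridian) > $3.94 (Orion) > $3.66 (Sable)
Novara holds slot 1 → pays next bid $5.21 × 990 clicks = $5157.90.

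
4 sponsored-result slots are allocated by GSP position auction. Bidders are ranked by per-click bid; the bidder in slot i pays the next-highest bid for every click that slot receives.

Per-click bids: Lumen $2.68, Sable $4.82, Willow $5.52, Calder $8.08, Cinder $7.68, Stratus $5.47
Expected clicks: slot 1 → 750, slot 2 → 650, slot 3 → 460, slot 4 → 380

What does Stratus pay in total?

Stratus pays $1831.60

Ranked by bid: $8.08 (Calder) > $7.68 (Cinder) > $5.52 (Willow) > $5.47 (Stratus) > $4.82 (Sable) > …
Stratus holds slot 4 → pays next bid $4.82 × 380 clicks = $1831.60.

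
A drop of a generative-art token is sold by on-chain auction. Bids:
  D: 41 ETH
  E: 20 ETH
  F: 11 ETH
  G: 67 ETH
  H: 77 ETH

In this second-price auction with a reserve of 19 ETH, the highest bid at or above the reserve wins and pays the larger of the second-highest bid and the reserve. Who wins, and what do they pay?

Rule: the highest bid at or above the reserve wins and pays the larger of the second-highest bid and the reserve.
Bids ranked: 77 (H) > 67 (G) > 41 (D) > 20 (E) > 11 (F)
Highest eligible bid: H at 77 ETH.
Second-highest bid 67 ETH exceeds the reserve 19 ETH → payment 67 ETH.

H pays 67 ETH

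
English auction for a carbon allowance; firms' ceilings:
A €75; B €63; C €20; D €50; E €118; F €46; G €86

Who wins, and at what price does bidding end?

E wins at €86

Rule: the price rises until one bidder remains; the winner pays the price at which the last rival dropped out.
Limits ranked: 118 (E) > 86 (G) > 75 (A) > 63 (B) > 50 (D) > 46 (F) > …
G is the last rival to drop out, at €86; E remains and wins at that price.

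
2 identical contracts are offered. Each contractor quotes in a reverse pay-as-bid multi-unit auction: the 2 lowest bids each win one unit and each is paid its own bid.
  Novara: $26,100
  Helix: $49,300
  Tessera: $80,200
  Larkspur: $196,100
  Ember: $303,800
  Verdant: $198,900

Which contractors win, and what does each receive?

Novara $26,100, Helix $49,300

Sorting: 26,100 (Novara), 49,300 (Helix), 80,200 (Tessera), 196,100 (Larkspur), …
The 2 lowest are Novara, Helix.
Each winner is paid its own bid: Novara $26,100, Helix $49,300.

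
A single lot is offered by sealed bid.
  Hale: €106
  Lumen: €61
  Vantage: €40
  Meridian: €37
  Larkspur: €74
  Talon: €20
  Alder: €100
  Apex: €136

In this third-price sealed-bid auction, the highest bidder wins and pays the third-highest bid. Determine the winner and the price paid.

Apex pays €100

Bids in order: 136 (Apex) > 106 (Hale) > 100 (Alder) > 74 (Larkspur) > 61 (Lumen) > 40 (Vantage) > …
Apex is highest; pays the third-highest bid, €100.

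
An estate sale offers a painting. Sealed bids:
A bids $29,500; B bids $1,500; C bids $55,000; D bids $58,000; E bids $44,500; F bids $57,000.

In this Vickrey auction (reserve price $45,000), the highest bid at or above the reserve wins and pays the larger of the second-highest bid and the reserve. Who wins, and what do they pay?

D pays $57,000

Sorting bids: 58,000 (D) > 57,000 (F) > 55,000 (C) > 44,500 (E) > 29,500 (A) > 1,500 (B)
D has the top bid at or above the reserve ($58,000).
Second-highest bid $57,000 exceeds the reserve $45,000 → payment $57,000.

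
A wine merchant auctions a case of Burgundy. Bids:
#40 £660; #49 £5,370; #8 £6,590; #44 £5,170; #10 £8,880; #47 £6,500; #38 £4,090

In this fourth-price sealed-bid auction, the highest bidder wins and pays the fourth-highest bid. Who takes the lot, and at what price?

#10 pays £5,370

Fourth-price sealed-bid auction: the highest bidder wins and pays the fourth-highest bid.
Bids in order: 8,880 (#10) > 6,590 (#8) > 6,500 (#47) > 5,370 (#49) > 5,170 (#44) > 4,090 (#38) > …
#10 wins; payment is bid #4 in the ranking = £5,370.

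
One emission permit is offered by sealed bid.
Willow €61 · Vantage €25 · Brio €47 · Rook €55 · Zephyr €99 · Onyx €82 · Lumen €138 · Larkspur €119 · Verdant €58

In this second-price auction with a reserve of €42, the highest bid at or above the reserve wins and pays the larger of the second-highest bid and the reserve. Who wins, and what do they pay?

Rule: the highest bid at or above the reserve wins and pays the larger of the second-highest bid and the reserve.
Bids in order: 138 (Lumen) > 119 (Larkspur) > 99 (Zephyr) > 82 (Onyx) > 61 (Willow) > 58 (Verdant) > …
Highest eligible bid: Lumen at €138.
Second-highest bid €119 exceeds the reserve €42 → payment €119.

Lumen pays €119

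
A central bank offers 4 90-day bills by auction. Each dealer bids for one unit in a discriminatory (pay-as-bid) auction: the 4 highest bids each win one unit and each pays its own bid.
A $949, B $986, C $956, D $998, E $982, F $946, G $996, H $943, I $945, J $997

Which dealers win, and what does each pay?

Bids ranked high→low: 998 (D), 997 (J), 996 (G), 986 (B), 982 (E), 956 (C), …
Winners (4 units): D, J, G, B.
Each winner pays its own bid: D $998, J $997, G $996, B $986.

D $998, J $997, G $996, B $986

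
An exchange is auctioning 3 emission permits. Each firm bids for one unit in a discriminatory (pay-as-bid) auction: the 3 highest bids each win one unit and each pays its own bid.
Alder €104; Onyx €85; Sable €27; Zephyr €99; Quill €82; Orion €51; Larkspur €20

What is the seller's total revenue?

Bids ranked high→low: 104 (Alder), 99 (Zephyr), 85 (Onyx), 82 (Quill), 51 (Orion), …
Top 3: Alder, Zephyr, Onyx.
Total revenue = 104 + 99 + 85 = €288.

Total revenue: €288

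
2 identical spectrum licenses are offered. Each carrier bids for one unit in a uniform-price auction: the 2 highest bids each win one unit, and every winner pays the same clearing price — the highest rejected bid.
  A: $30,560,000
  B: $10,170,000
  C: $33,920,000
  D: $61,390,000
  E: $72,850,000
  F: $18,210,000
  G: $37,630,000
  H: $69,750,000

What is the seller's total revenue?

Sorting: 72,850,000 (E), 69,750,000 (H), 61,390,000 (D), 37,630,000 (G), …
Top 2: E, H.
Clearing price = highest rejected bid = $61,390,000.
Total revenue = 2 × $61,390,000 = $122,780,000.

Total revenue: $122,780,000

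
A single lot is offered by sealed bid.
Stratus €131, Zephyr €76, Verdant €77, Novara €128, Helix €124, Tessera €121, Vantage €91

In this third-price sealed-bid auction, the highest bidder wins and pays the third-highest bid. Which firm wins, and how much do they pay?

Third-price sealed-bid auction: the highest bidder wins and pays the third-highest bid.
Bids ranked: 131 (Stratus) > 128 (Novara) > 124 (Helix) > 121 (Tessera) > 91 (Vantage) > 77 (Verdant) > …
Stratus wins; payment is bid #3 in the ranking = €124.

Stratus pays €124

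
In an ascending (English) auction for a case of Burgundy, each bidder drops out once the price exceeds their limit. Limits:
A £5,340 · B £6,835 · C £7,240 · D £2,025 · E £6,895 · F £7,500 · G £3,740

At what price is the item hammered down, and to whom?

Sorting limits: 7,500 (F) > 7,240 (C) > 6,895 (E) > 6,835 (B) > 5,340 (A) > 3,740 (G) > …
Bidding ends when C exits at £7,240; F takes it.

F wins at £7,240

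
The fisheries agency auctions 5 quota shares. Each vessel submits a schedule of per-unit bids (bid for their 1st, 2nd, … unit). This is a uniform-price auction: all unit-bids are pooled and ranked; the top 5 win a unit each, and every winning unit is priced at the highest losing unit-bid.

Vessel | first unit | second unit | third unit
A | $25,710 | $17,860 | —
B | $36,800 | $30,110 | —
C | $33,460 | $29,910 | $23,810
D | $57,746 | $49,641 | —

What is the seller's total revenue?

Merging the schedules and taking the best 5: 57,746 (D-1), 49,641 (D-2), 36,800 (B-1), 33,460 (C-1), 30,110 (B-2)
Highest rejected unit-bid = $29,910.
Allocation: B 2, C 1, D 2. Every unit priced at $29,910.
Revenue = 5 × 29,910 = $149,550.

Total revenue: $149,550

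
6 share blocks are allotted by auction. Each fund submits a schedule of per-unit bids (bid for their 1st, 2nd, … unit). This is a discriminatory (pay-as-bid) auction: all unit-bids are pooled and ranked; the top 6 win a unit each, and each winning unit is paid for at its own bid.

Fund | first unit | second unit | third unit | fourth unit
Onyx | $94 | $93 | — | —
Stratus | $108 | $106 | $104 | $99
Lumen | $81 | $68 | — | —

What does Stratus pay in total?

Stratus pays $417

Pooled unit-bids ranked (top 6): 108 (Stratus-1), 106 (Stratus-2), 104 (Stratus-3), 99 (Stratus-4), 94 (Onyx-1), 93 (Onyx-2)
Next rejected bid: $81 (not a price — pay-as-bid).
Stratus's winning unit-bids: 108 + 106 + 104 + 99 = $417.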